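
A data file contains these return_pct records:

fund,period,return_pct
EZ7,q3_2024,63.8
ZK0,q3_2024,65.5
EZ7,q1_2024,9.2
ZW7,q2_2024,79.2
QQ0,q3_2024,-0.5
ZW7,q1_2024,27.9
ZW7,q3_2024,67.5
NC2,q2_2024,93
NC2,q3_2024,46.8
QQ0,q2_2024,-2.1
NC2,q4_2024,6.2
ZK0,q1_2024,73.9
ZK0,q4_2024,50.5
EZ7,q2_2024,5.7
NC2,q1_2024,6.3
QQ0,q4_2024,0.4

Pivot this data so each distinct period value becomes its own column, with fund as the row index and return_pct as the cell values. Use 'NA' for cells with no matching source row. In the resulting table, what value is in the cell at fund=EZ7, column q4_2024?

NA

No long-format row has fund=EZ7 and period=q4_2024, so the cell is NA.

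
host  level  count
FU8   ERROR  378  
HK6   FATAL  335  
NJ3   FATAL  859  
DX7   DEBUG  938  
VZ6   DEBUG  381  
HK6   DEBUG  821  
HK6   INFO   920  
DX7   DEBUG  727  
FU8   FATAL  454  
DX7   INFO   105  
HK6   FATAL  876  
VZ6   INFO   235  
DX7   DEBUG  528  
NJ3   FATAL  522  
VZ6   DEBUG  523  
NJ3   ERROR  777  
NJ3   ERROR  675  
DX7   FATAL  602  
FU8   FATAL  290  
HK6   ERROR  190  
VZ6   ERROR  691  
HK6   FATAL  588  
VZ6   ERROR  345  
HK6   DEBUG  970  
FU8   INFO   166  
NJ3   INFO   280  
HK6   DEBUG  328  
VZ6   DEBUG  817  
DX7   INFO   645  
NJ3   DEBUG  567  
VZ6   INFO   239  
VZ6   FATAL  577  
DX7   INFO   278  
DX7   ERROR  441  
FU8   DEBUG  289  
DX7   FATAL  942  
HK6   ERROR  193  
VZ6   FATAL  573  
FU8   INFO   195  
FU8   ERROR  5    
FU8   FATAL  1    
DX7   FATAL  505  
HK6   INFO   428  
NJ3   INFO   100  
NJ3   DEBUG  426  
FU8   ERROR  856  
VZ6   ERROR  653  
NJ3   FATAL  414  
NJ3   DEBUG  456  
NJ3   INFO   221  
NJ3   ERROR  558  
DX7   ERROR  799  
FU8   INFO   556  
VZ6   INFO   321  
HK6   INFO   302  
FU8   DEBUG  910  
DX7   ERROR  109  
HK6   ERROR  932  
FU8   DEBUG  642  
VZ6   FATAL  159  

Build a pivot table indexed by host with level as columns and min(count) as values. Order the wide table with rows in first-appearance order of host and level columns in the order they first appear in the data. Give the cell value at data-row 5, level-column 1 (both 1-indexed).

345

With rows in first-appearance order of host, row 5 is host=VZ6. level columns in first-appearance order: ERROR, FATAL, DEBUG, INFO; column 1 is ERROR.
Long rows with host=VZ6, level=ERROR: min(691, 345, 653) = 345.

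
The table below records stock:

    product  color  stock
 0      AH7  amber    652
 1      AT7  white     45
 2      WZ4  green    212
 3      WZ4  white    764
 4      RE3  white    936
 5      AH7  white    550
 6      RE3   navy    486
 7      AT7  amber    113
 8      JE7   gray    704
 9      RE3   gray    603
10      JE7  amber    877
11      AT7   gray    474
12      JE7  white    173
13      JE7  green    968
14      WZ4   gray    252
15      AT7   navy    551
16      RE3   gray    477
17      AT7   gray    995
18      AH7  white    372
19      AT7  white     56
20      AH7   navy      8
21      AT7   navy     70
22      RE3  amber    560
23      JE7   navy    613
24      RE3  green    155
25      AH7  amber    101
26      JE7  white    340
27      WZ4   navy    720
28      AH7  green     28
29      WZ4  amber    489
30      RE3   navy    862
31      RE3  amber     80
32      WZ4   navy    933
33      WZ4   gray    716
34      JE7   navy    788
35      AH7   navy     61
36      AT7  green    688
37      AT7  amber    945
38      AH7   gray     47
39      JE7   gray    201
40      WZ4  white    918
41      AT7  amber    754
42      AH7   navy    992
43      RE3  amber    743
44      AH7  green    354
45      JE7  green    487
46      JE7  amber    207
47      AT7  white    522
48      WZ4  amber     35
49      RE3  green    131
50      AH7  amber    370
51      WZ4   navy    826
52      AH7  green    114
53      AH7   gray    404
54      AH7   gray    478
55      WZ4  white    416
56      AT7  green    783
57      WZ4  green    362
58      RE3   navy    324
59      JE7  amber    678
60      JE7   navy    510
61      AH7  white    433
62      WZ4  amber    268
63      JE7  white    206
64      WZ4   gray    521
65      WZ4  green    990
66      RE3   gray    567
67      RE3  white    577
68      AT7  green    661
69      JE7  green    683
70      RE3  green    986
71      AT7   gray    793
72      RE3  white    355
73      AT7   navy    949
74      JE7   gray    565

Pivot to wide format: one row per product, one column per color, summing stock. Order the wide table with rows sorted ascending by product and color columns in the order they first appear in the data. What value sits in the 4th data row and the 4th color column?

With rows sorted ascending by product, row 4 is product=RE3. color columns in first-appearance order: amber, white, green, navy, gray; column 4 is navy.
Long rows with product=RE3, color=navy: 486 + 862 + 324 = 1672.

1672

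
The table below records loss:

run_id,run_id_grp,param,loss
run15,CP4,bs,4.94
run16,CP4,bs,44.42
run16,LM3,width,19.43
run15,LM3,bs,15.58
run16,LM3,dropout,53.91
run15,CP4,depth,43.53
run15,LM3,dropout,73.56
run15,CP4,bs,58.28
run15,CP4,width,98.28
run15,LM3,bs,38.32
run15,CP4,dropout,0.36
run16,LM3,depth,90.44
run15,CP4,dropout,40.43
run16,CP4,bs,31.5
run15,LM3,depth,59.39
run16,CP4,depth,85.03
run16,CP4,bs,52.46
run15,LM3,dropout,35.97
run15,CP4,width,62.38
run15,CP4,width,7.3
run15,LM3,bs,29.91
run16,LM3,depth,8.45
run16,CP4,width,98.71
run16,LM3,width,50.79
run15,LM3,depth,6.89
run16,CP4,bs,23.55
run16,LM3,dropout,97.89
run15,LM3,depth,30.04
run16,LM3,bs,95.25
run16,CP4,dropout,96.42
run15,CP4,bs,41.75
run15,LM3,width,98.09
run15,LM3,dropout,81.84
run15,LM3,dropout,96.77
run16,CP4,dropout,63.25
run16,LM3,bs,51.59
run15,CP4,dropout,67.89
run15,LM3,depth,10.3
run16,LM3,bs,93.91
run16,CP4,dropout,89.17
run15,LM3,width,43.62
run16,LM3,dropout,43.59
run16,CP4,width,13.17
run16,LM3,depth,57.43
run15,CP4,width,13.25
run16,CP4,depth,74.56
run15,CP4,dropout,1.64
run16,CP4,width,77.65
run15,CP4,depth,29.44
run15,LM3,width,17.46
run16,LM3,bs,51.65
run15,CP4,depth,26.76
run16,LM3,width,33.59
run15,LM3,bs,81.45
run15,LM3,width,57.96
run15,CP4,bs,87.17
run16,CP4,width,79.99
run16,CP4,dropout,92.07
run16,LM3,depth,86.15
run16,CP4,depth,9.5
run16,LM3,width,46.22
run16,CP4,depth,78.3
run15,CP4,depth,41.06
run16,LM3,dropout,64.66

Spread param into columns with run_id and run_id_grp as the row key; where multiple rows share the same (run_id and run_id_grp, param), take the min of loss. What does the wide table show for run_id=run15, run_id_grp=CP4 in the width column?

7.3

Rows with run_id=run15, run_id_grp=CP4 and param=width: loss values are 98.28, 62.38, 7.3, 13.25.
min(98.28, 62.38, 7.3, 13.25) = 7.3.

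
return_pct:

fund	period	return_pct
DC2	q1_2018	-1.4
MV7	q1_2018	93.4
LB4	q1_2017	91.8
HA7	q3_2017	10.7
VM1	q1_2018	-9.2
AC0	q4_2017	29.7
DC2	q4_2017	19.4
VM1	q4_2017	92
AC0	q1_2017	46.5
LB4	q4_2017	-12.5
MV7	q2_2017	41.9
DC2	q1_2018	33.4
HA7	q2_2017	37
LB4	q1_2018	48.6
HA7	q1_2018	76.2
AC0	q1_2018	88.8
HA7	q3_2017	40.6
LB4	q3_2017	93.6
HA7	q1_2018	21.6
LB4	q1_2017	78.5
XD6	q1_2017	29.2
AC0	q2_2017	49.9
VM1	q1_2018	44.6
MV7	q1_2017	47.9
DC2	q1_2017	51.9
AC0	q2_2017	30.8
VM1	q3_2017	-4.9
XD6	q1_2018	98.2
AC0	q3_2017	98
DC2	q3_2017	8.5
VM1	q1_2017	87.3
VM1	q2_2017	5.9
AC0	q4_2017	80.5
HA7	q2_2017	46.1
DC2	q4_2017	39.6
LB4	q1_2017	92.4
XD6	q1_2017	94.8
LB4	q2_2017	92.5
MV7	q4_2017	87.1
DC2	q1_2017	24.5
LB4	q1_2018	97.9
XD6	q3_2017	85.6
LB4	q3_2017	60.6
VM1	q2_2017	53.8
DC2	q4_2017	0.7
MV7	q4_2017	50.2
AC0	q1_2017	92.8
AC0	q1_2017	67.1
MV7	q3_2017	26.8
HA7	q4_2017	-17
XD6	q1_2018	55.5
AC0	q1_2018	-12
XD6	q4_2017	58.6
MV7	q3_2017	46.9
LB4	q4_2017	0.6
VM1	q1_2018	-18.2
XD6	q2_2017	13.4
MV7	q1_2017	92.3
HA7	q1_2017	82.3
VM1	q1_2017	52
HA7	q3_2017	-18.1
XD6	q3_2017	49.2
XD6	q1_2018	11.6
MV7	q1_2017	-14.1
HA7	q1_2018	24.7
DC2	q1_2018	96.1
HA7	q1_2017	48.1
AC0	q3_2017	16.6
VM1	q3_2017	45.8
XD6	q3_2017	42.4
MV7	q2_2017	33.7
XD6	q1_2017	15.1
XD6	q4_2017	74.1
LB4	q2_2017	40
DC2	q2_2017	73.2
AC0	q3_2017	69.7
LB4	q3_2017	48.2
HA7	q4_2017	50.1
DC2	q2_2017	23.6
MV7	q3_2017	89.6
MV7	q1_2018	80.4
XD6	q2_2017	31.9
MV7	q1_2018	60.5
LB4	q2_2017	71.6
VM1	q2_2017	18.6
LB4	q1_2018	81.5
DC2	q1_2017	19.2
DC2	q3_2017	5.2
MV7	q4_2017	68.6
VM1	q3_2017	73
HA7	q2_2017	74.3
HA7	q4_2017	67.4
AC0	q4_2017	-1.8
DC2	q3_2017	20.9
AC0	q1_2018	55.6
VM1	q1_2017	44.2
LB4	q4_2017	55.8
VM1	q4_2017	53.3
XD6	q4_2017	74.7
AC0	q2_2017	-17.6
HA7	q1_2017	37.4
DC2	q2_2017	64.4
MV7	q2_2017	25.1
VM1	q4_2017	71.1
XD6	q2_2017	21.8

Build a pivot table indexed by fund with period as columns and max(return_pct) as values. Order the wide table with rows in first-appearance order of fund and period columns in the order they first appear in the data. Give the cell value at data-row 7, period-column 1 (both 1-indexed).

98.2

With rows in first-appearance order of fund, row 7 is fund=XD6. period columns in first-appearance order: q1_2018, q1_2017, q3_2017, q4_2017, q2_2017; column 1 is q1_2018.
Long rows with fund=XD6, period=q1_2018: max(98.2, 55.5, 11.6) = 98.2.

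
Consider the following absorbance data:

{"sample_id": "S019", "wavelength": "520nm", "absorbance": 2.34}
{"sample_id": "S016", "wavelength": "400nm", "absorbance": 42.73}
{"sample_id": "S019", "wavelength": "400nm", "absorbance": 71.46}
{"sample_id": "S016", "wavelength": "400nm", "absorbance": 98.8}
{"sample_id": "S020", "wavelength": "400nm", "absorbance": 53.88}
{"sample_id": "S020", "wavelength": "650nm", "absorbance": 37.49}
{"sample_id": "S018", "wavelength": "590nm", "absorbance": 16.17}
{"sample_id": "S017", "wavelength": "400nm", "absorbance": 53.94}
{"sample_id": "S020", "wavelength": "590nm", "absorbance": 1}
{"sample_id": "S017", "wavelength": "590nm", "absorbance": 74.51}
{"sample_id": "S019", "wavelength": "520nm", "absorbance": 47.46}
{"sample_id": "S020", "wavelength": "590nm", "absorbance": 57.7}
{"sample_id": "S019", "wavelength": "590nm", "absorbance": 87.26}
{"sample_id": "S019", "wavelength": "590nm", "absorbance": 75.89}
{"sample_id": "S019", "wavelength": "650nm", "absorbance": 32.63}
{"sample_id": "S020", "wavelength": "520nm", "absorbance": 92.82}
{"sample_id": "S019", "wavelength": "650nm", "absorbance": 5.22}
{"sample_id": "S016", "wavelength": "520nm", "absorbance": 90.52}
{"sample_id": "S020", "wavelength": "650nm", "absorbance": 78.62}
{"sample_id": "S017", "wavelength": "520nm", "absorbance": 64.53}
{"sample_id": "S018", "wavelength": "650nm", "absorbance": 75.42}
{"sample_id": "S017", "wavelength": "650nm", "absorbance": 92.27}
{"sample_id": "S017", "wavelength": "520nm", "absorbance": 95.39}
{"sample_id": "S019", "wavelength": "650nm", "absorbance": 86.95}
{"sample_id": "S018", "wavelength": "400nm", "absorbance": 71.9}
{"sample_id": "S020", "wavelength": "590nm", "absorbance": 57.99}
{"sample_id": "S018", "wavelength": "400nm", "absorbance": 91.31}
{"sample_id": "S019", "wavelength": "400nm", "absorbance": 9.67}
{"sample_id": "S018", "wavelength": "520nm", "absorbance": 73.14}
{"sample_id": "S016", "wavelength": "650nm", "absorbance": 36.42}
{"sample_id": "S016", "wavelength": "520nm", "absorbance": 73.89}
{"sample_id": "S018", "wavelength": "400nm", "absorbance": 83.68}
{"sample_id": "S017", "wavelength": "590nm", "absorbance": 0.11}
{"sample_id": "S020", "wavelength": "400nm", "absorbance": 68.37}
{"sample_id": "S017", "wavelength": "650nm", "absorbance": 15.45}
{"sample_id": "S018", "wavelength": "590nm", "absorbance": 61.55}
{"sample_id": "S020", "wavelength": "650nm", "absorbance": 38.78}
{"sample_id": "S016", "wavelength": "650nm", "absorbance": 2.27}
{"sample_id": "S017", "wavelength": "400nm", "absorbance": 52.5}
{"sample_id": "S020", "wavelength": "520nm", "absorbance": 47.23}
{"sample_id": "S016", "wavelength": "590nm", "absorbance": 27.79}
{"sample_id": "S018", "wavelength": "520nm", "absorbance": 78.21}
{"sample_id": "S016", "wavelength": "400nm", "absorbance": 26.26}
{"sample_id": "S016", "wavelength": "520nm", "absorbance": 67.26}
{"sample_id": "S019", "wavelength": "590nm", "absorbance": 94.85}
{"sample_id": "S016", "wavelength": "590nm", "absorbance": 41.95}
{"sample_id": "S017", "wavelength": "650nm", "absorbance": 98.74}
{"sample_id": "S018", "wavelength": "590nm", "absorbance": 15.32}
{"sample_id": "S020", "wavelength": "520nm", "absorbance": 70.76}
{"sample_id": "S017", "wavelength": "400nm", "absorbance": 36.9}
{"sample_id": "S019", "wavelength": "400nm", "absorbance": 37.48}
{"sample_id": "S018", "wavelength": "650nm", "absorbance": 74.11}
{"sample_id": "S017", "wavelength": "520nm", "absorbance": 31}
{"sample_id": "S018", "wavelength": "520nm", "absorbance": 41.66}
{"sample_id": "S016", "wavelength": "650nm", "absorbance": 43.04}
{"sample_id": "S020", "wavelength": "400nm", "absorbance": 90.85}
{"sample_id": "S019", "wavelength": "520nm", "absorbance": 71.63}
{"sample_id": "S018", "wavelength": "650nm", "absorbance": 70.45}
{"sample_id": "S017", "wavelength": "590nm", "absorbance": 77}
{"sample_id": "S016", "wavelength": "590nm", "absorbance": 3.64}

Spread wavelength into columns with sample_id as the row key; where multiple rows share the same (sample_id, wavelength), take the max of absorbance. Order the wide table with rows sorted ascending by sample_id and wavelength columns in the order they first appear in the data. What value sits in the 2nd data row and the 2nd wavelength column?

With rows sorted ascending by sample_id, row 2 is sample_id=S017. wavelength columns in first-appearance order: 520nm, 400nm, 650nm, 590nm; column 2 is 400nm.
Long rows with sample_id=S017, wavelength=400nm: max(53.94, 52.5, 36.9) = 53.94.

53.94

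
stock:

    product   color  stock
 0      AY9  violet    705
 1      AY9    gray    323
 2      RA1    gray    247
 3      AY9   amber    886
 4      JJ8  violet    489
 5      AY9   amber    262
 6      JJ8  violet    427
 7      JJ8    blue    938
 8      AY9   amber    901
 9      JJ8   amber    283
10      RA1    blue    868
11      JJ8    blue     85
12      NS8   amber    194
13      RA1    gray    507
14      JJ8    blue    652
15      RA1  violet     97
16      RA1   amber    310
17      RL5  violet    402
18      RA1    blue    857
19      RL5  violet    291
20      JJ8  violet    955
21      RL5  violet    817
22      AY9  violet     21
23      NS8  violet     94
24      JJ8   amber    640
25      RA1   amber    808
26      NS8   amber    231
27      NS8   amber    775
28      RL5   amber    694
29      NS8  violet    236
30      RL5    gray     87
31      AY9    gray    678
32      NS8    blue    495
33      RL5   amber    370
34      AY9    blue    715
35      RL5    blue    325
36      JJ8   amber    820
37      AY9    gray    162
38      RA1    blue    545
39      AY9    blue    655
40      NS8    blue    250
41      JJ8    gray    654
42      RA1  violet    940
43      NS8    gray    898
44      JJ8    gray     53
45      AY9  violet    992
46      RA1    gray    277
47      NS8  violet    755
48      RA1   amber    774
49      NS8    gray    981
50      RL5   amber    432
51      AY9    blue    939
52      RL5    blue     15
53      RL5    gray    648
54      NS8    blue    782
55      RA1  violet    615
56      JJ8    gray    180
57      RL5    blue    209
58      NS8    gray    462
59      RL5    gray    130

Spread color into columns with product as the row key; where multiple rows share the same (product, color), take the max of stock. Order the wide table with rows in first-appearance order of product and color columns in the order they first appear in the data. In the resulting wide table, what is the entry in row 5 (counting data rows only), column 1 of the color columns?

With rows in first-appearance order of product, row 5 is product=RL5. color columns in first-appearance order: violet, gray, amber, blue; column 1 is violet.
Long rows with product=RL5, color=violet: max(402, 291, 817) = 817.

817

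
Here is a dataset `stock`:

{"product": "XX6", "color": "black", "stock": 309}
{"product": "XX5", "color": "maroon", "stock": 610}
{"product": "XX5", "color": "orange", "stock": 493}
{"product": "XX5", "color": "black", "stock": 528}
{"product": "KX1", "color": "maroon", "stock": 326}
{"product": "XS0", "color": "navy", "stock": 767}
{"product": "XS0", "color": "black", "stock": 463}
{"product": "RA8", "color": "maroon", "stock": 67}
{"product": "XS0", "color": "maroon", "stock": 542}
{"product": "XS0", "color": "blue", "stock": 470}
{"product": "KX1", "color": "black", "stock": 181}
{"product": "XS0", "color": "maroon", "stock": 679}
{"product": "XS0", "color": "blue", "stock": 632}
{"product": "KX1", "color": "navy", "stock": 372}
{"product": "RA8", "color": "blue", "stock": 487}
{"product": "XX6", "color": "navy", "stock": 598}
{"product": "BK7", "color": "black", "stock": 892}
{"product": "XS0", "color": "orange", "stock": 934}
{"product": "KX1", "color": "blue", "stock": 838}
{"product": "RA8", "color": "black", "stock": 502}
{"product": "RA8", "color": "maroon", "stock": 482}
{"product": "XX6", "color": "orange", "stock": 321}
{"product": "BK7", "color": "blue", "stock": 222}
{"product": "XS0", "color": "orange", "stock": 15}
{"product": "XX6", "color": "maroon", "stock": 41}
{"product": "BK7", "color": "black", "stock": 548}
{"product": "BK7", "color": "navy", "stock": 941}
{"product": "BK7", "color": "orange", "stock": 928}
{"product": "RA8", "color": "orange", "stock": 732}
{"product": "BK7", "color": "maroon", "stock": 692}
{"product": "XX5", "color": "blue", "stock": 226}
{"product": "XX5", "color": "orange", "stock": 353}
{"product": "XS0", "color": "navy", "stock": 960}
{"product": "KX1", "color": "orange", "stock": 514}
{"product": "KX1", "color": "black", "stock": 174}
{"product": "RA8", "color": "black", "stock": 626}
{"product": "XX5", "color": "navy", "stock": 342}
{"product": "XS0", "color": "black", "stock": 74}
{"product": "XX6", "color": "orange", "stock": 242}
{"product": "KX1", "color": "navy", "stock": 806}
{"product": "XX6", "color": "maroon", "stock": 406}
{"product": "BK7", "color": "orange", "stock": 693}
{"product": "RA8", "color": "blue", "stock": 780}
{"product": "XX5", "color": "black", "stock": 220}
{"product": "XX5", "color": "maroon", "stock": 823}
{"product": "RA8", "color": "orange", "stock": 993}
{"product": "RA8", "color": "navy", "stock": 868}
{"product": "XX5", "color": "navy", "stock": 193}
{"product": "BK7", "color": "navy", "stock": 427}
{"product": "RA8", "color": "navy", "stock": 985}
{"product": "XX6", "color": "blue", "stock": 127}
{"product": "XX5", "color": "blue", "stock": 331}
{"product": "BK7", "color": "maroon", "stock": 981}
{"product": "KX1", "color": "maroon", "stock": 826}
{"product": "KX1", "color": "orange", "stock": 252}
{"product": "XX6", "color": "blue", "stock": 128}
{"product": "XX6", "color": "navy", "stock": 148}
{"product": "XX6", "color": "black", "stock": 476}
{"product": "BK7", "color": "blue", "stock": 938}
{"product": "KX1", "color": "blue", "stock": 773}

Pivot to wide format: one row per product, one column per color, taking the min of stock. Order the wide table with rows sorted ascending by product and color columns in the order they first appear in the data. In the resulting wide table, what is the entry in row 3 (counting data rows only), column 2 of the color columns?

With rows sorted ascending by product, row 3 is product=RA8. color columns in first-appearance order: black, maroon, orange, navy, blue; column 2 is maroon.
Long rows with product=RA8, color=maroon: min(67, 482) = 67.

67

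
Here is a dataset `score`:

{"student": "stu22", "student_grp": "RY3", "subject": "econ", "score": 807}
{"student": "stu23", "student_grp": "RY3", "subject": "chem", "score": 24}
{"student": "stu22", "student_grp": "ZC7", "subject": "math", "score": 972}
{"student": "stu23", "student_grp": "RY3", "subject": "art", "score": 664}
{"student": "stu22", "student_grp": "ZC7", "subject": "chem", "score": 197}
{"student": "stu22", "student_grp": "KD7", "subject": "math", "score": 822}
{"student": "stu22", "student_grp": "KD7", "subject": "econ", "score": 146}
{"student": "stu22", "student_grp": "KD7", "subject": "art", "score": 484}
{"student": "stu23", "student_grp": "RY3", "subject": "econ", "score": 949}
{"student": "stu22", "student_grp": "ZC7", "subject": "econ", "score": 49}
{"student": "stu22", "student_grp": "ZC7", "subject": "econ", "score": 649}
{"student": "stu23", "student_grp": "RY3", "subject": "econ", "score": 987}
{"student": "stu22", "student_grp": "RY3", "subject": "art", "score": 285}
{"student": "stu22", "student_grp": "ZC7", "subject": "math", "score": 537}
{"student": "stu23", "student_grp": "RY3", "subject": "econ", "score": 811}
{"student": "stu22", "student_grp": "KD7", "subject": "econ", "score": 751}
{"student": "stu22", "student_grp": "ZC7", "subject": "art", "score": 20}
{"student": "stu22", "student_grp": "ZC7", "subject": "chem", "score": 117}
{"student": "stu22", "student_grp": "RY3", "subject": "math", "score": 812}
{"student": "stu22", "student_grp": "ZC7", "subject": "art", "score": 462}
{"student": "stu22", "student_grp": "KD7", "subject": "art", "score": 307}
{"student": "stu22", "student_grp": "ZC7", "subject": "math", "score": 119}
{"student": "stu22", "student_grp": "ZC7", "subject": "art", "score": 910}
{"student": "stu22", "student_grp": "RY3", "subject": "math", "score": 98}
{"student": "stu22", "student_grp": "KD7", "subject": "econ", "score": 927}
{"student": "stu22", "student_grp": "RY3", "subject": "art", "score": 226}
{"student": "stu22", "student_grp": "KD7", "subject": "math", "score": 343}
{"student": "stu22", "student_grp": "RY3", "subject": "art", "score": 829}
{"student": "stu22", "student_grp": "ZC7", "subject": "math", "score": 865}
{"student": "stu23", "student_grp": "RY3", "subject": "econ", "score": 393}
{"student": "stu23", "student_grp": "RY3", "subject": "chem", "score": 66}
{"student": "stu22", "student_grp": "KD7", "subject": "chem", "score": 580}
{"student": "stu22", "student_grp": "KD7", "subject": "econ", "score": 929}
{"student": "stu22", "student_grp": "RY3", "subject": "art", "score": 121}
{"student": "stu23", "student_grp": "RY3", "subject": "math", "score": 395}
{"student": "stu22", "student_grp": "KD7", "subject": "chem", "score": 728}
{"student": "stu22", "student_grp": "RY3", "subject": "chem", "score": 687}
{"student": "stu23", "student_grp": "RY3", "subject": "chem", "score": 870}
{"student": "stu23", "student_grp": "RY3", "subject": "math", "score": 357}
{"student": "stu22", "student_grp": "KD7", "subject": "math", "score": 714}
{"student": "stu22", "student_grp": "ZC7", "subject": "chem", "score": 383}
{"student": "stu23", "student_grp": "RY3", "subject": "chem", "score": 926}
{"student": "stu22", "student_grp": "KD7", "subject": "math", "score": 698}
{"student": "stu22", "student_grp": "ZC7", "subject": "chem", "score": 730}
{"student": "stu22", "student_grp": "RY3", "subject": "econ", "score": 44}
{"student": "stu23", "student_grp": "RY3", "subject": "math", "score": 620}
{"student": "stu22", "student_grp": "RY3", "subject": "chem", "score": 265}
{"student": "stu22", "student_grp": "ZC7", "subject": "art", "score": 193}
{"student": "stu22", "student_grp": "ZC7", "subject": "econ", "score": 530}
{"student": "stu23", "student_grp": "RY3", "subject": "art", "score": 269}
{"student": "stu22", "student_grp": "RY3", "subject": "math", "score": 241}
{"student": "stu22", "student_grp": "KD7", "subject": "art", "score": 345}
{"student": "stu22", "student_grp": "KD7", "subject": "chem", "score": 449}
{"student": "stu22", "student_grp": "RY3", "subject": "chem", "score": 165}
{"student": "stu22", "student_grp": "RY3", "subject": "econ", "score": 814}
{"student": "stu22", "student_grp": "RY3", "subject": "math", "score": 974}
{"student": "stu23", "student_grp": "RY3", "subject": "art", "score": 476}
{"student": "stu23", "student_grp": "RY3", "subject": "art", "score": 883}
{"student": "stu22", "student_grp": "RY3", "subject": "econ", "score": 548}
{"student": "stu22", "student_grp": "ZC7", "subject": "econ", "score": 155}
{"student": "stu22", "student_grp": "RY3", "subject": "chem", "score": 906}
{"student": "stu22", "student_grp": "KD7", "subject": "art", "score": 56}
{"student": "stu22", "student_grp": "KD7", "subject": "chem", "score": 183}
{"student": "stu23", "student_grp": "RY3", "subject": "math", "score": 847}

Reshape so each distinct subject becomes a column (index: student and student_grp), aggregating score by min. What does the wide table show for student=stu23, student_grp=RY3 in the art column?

Rows with student=stu23, student_grp=RY3 and subject=art: score values are 664, 269, 476, 883.
min(664, 269, 476, 883) = 269.

269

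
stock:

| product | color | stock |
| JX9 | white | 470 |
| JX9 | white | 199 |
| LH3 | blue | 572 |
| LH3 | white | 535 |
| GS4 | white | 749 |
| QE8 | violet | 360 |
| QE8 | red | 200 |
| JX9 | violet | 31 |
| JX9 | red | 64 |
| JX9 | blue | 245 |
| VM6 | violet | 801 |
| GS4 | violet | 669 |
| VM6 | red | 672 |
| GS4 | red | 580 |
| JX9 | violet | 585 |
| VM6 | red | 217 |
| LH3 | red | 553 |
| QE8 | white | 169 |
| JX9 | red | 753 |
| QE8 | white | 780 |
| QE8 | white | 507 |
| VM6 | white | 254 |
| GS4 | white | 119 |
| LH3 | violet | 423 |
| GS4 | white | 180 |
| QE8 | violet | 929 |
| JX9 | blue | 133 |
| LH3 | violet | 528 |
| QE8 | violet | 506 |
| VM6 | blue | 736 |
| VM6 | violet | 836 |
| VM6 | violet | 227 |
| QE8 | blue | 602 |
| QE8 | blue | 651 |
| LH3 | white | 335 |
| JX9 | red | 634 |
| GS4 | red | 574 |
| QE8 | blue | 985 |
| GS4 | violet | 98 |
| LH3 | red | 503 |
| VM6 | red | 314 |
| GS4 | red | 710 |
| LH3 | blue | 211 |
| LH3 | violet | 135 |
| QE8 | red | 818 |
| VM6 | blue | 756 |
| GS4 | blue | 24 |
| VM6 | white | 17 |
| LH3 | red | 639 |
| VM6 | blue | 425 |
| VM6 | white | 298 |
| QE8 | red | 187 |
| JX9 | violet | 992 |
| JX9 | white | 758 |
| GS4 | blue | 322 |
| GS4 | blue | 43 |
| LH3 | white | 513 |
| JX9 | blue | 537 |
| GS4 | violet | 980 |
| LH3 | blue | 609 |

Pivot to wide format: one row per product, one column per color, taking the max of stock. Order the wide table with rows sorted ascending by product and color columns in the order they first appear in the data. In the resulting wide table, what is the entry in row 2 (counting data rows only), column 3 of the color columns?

With rows sorted ascending by product, row 2 is product=JX9. color columns in first-appearance order: white, blue, violet, red; column 3 is violet.
Long rows with product=JX9, color=violet: max(31, 585, 992) = 992.

992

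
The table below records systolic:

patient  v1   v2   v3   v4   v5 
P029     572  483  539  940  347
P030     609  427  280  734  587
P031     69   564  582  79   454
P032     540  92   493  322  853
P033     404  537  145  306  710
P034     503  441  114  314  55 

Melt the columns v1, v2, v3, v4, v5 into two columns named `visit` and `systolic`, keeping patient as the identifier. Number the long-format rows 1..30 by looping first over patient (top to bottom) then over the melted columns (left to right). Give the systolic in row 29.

314

30 rows total (6 × 5). Row 29: index ⌊(29-1)/5⌋ = 5 into patient → P034; (29-1) mod 5 = 3 into the melted columns → v4.
So row 29 is (P034, v4, 314); systolic = 314.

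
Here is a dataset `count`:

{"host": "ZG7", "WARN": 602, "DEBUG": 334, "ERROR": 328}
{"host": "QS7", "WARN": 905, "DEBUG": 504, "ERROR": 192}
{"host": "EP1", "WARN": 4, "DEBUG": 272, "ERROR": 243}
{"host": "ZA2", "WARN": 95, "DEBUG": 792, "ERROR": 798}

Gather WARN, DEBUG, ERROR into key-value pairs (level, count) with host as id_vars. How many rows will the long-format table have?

4 host values × 3 melted columns = 12 rows.

12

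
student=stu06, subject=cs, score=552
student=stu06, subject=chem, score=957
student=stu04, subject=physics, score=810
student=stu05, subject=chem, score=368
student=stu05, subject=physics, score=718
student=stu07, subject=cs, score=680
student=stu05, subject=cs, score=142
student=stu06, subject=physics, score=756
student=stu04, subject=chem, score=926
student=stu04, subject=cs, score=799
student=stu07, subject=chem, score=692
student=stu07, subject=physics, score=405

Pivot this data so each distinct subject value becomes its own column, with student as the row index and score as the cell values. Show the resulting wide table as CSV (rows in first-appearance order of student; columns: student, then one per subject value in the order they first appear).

Columns: student plus the 3 distinct subject values (cs, chem, physics).
For example, row stu06 column cs takes score=552 from the long row (stu06, cs).

student,cs,chem,physics
stu06,552,957,756
stu04,799,926,810
stu05,142,368,718
stu07,680,692,405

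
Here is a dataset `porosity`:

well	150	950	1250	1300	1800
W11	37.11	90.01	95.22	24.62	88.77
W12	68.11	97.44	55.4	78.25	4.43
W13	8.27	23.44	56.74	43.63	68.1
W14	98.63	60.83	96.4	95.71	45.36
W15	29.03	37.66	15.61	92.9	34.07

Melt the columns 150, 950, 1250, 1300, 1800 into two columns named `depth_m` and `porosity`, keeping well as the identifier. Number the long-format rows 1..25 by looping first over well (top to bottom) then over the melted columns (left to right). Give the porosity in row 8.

25 rows total (5 × 5). Row 8: index ⌊(8-1)/5⌋ = 1 into well → W12; (8-1) mod 5 = 2 into the melted columns → 1250.
So row 8 is (W12, 1250, 55.4); porosity = 55.4.

55.4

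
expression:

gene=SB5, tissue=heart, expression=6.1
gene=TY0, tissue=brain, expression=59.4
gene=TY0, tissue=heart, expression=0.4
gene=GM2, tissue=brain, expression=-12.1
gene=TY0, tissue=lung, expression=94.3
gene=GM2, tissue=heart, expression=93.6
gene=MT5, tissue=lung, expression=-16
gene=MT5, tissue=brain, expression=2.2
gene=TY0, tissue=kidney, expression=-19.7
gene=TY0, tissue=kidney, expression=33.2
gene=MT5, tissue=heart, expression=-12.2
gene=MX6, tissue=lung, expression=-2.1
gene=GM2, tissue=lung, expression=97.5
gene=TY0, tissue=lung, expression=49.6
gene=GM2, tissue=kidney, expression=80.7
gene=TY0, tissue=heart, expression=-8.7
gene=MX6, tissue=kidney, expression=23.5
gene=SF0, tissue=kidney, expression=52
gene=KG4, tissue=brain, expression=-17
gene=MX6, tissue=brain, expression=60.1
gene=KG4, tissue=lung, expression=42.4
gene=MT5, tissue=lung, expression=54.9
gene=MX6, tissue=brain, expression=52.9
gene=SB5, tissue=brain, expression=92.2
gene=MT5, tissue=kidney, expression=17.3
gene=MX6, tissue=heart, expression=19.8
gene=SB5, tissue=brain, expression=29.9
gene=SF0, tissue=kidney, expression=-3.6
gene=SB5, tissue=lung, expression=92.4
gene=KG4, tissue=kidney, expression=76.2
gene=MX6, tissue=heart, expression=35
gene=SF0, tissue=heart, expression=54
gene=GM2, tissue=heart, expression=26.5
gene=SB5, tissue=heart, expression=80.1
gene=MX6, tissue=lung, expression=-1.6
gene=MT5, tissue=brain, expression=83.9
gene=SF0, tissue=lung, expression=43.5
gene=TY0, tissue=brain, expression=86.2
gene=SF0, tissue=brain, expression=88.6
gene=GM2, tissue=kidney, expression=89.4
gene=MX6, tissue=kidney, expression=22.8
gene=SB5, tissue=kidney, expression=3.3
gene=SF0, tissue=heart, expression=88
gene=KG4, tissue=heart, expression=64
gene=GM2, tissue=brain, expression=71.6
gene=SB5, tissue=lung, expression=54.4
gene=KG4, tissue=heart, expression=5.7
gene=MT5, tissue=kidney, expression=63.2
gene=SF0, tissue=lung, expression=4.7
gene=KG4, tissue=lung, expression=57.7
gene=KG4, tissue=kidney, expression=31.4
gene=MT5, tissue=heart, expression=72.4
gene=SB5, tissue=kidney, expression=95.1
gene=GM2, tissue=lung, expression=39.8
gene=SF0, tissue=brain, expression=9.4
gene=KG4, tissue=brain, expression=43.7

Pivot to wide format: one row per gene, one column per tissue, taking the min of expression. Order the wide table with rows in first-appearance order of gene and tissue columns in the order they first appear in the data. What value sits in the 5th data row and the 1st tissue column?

19.8

With rows in first-appearance order of gene, row 5 is gene=MX6. tissue columns in first-appearance order: heart, brain, lung, kidney; column 1 is heart.
Long rows with gene=MX6, tissue=heart: min(19.8, 35) = 19.8.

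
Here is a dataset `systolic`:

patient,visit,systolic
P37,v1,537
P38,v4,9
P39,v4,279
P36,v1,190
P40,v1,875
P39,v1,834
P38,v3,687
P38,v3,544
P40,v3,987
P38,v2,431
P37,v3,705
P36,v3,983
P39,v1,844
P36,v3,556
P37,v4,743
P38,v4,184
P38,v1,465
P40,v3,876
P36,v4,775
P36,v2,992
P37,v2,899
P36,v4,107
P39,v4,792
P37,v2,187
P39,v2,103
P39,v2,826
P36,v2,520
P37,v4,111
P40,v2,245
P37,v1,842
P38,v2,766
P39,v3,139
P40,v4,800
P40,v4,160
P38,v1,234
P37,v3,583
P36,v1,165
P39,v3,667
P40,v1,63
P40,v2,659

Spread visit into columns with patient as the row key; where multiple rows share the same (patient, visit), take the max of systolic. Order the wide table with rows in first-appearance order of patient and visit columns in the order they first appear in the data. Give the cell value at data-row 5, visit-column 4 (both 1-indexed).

659

With rows in first-appearance order of patient, row 5 is patient=P40. visit columns in first-appearance order: v1, v4, v3, v2; column 4 is v2.
Long rows with patient=P40, visit=v2: max(245, 659) = 659.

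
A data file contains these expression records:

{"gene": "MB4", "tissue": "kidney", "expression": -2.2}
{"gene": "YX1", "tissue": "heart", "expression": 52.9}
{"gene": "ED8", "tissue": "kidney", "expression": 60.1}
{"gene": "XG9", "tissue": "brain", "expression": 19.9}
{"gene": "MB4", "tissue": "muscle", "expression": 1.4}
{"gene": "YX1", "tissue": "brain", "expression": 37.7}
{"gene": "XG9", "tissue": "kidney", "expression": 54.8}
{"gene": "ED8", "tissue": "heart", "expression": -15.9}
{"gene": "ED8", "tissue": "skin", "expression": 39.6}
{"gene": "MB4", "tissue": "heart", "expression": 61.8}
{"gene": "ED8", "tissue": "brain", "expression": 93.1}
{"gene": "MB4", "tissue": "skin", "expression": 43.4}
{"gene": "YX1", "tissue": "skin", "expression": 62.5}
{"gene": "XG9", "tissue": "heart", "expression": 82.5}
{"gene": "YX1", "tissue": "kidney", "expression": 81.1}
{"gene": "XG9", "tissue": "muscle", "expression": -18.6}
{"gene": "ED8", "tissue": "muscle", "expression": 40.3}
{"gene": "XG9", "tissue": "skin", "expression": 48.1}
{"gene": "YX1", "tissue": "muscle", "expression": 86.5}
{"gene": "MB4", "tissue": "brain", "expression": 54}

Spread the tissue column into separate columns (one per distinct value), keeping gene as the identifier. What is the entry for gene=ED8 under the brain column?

93.1

Wide layout: rows indexed by gene, columns are the 5 distinct tissue values (kidney, heart, brain, muscle, skin).
Cell (gene=ED8, tissue=brain) draws from the long row where gene=ED8 and tissue=brain, which has expression=93.1.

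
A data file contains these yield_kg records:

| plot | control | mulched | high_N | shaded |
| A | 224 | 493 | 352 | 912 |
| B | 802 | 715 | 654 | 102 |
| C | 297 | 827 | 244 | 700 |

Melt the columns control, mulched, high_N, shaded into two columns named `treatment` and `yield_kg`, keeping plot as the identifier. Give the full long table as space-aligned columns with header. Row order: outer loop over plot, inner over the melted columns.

plot  treatment  yield_kg
A     control    224     
A     mulched    493     
A     high_N     352     
A     shaded     912     
B     control    802     
B     mulched    715     
B     high_N     654     
B     shaded     102     
C     control    297     
C     mulched    827     
C     high_N     244     
C     shaded     700     

Each (plot, column) pair becomes one row: 3 × 4 = 12 rows.
For example, (A, control) → yield_kg=224.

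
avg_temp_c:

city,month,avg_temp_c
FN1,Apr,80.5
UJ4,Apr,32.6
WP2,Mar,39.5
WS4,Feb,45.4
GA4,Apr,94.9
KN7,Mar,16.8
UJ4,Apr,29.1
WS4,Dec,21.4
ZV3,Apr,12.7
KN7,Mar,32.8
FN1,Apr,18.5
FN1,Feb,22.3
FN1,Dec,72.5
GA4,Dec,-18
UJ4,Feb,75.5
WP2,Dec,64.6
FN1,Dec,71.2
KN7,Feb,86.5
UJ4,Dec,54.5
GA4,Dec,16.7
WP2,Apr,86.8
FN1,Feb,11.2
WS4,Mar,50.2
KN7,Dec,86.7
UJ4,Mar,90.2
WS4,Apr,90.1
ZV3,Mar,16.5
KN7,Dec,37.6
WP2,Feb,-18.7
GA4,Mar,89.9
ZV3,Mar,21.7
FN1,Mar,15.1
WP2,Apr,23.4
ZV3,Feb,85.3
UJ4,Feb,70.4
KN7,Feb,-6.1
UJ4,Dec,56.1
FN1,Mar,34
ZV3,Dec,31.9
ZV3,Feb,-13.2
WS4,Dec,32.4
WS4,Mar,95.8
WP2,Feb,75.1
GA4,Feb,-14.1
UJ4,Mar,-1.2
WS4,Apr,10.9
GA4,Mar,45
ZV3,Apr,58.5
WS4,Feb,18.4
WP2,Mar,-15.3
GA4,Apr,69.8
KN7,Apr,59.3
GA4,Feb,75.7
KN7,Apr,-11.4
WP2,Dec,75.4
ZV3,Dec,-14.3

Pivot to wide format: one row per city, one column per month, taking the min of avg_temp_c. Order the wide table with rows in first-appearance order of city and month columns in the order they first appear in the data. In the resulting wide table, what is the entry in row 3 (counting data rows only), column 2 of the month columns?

-15.3

With rows in first-appearance order of city, row 3 is city=WP2. month columns in first-appearance order: Apr, Mar, Feb, Dec; column 2 is Mar.
Long rows with city=WP2, month=Mar: min(39.5, -15.3) = -15.3.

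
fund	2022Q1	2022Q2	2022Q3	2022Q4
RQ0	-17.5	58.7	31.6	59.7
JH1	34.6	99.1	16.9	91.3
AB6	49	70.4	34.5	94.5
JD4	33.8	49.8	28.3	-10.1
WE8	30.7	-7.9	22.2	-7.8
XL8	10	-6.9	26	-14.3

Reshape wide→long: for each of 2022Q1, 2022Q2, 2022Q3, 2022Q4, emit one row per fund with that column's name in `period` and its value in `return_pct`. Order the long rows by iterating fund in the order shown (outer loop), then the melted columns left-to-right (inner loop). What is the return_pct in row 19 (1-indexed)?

24 rows total (6 × 4). Row 19: index ⌊(19-1)/4⌋ = 4 into fund → WE8; (19-1) mod 4 = 2 into the melted columns → 2022Q3.
So row 19 is (WE8, 2022Q3, 22.2); return_pct = 22.2.

22.2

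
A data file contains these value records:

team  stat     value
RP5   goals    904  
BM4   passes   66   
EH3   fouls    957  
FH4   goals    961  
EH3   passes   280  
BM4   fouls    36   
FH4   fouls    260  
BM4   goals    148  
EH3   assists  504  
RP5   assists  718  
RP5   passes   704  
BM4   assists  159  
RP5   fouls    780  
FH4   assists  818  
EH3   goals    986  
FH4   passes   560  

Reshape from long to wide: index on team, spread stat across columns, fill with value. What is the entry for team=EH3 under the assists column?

Wide layout: rows indexed by team, columns are the 4 distinct stat values (goals, passes, fouls, assists).
Cell (team=EH3, stat=assists) draws from the long row where team=EH3 and stat=assists, which has value=504.

504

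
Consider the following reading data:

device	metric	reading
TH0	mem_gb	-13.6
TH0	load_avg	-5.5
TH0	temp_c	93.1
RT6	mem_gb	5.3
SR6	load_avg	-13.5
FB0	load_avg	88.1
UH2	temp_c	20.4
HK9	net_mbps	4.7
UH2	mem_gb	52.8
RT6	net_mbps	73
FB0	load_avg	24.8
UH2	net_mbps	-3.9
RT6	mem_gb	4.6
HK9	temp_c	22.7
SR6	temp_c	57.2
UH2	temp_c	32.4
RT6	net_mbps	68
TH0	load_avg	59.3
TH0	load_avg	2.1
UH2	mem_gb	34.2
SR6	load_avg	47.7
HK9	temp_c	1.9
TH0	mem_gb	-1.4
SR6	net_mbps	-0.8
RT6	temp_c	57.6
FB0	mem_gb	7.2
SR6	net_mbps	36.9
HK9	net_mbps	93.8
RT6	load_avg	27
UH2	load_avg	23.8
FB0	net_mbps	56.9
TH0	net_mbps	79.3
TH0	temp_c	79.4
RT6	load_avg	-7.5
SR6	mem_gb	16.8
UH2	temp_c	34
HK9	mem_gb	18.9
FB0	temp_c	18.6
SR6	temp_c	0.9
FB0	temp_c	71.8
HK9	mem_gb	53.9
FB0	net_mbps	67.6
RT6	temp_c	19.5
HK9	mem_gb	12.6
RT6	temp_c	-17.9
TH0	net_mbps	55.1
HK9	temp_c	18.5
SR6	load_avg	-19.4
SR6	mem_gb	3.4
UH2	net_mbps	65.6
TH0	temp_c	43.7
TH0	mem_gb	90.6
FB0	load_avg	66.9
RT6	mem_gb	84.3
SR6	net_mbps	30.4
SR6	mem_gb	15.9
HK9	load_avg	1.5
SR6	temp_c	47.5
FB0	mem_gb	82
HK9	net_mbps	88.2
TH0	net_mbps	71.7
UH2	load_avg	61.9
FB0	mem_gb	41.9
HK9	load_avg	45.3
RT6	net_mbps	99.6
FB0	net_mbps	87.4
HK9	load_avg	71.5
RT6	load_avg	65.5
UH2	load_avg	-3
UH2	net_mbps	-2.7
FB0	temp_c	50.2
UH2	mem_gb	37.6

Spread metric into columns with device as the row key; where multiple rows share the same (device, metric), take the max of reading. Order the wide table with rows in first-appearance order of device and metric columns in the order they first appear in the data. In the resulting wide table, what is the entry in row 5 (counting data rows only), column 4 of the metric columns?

65.6

With rows in first-appearance order of device, row 5 is device=UH2. metric columns in first-appearance order: mem_gb, load_avg, temp_c, net_mbps; column 4 is net_mbps.
Long rows with device=UH2, metric=net_mbps: max(-3.9, 65.6, -2.7) = 65.6.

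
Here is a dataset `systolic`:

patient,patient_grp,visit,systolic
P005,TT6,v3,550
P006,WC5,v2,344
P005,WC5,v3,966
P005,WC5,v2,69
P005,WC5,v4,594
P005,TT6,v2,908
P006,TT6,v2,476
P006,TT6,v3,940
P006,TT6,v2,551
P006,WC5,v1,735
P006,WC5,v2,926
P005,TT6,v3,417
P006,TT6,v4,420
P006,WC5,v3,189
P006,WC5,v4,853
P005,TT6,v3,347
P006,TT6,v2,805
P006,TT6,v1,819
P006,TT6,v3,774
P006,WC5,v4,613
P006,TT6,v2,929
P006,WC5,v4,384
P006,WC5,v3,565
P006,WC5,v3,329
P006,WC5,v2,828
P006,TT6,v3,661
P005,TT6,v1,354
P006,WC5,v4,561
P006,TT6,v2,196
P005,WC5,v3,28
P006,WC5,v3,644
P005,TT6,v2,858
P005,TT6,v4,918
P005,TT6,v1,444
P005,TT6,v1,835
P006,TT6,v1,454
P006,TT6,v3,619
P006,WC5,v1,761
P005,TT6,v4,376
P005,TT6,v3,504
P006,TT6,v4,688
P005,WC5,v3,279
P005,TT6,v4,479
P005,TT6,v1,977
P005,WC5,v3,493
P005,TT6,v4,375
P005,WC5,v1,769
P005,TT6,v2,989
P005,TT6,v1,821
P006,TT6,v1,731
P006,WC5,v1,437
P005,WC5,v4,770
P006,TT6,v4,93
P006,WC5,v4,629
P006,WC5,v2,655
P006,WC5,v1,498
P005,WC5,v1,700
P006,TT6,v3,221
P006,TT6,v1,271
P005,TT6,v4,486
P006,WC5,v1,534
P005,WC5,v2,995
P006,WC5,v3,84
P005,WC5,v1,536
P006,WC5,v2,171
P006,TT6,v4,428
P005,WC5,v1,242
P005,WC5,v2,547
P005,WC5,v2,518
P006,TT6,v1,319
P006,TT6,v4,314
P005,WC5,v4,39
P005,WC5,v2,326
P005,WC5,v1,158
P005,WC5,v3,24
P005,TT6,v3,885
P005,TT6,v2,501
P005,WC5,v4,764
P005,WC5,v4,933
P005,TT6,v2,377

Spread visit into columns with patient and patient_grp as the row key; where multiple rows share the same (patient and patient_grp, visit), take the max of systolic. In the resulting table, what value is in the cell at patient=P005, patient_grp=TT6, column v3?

Rows with patient=P005, patient_grp=TT6 and visit=v3: systolic values are 550, 417, 347, 504, 885.
max(550, 417, 347, 504, 885) = 885.

885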